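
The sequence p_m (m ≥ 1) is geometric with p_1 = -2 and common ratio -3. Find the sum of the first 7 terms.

p_m = (-2)·(-3)^(m-1).
S = (-2)·((-3)^7 - 1)/(-3 - 1) = (-2)·(-2187 - 1)/(-4) = -1094.

-1094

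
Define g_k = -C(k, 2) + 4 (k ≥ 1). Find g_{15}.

C(15, 2) = 105, so g_{15} = -101.

-101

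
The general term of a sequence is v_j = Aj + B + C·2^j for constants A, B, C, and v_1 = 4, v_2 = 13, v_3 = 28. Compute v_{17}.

393262

At j = 1, 2, 3: A + B + 2C = 4; 2A + B + 4C = 13; 3A + B + 8C = 28.
Subtracting the first from the second: A + 2C = 9.
Subtracting the second from the third: A + 4C = 15.
Solving: C = 3, A = 3, then B = -5.
Hence v_{17} = 3·17 + (-5) + 3·131072 = 393262.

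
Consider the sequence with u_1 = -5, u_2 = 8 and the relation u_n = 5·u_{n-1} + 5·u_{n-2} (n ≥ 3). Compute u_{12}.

Applying the relation repeatedly:
u_3 = 15;  u_4 = 115;  u_5 = 650;  u_6 = 3825;  u_7 = 22375;  u_8 = 131000;  u_9 = 766875;  u_{10} = 4489375;  u_{11} = 26281250;  u_{12} = 153853125.

153853125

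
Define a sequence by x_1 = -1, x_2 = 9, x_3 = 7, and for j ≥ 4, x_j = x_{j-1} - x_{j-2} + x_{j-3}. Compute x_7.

x_4 = -3, x_5 = -1, x_6 = 9, x_7 = 7.

7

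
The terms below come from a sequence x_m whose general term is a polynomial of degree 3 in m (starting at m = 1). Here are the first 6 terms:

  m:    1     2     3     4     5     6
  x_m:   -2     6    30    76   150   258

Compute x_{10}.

1st diffs: 8, 24, 46, 74, 108.
2nd diffs: 16, 22, 28, 34.
3rd diffs: 6, 6, 6 (constant).
So x_m = m^3 + 2m^2 - 5m.
Evaluating at m = 10 gives x_{10} = 1150.

1150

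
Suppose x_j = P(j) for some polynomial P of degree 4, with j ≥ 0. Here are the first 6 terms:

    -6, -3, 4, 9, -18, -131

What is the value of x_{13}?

1st diffs: 3, 7, 5, -27, -113.
2nd diffs: 4, -2, -32, -86.
3rd diffs: -6, -30, -54.
4th diffs: -24, -24 (constant).
So x_j = -j^4 + 5j^3 - 6j^2 + 5j - 6.
Evaluating at j = 13 gives x_{13} = -18531.

-18531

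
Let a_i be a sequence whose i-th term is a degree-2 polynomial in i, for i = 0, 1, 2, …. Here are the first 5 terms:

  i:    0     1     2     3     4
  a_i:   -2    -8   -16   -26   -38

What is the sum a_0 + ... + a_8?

1st diffs: -6, -8, -10, -12.
2nd diffs: -2, -2, -2 (constant).
So a_i = -i^2 - 5i - 2.
Continuing: -52, -68, -86, -106.
Summing i = 0..8 (9 terms) gives -402.

-402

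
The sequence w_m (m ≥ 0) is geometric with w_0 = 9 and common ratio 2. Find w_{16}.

w_m = 9·2^(m-0).
w_{16} = 9·2^16 = 589824.

589824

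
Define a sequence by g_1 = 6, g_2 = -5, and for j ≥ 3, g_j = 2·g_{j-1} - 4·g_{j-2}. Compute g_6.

272

Step forward from the initial values:
g_3 = -34;  g_4 = -48;  g_5 = 40;  g_6 = 272.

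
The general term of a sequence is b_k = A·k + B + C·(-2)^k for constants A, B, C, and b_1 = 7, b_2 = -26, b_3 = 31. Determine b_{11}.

10207

At k = 1, 2, 3: A + B - 2C = 7; 2A + B + 4C = -26; 3A + B - 8C = 31.
Subtracting the first from the second: A + 6C = -33.
Subtracting the second from the third: A - 12C = 57.
Solving: C = -5, A = -3, then B = 0.
So b_k = -3·k + 0 + (-5)·(-2)^k; at k=11 this is 10207.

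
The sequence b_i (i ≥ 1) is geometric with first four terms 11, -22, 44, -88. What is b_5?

176

Common ratio r = -2.
b_i = 11·(-2)^(i-1).
b_5 = 11·(-2)^4 = 176.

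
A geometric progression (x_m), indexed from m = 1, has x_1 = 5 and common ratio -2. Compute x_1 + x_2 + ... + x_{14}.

x_m = 5·(-2)^(m-1).
S = 5·((-2)^14 - 1)/(-2 - 1) = 5·(16384 - 1)/(-3) = -27305.

-27305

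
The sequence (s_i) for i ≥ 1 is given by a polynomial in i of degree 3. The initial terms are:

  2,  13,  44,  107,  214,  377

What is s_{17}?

1st diffs: 11, 31, 63, 107, 163.
2nd diffs: 20, 32, 44, 56.
3rd diffs: 12, 12, 12 (constant).
Newton forward-difference form: s_i = 2 + 11·C(i-1,1) + 20·C(i-1,2) + 12·C(i-1,3).
At i = 17: i-1 = 16, so s_{17} = 2 + 176 + 2400 + 6720 = 9298.

9298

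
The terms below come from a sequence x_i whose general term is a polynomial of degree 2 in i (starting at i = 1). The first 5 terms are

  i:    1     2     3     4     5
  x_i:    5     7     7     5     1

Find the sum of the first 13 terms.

1st diffs: 2, 0, -2, -4.
2nd diffs: -2, -2, -2 (constant).
So x_i = -i^2 + 5i + 1.
Continuing: …, -5, -13, -23, -35, …, x_{13} = -103.
Summing i = 1..13 (13 terms) gives -351.

-351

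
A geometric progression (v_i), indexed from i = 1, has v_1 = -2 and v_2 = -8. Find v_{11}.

Common ratio r = 4.
v_i = (-2)·4^(i-1).
v_{11} = (-2)·4^10 = -2097152.

-2097152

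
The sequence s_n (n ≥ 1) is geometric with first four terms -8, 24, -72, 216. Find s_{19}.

-3099363912

Common ratio r = -3.
s_n = (-8)·(-3)^(n-1).
s_{19} = (-8)·(-3)^18 = -3099363912.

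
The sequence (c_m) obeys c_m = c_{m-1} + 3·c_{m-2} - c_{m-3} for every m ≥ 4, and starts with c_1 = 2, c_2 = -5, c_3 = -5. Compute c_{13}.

-18768

Step forward from the initial values:
c_4 = -22; c_5 = -32; c_6 = -93; c_7 = -167; c_8 = -414; c_9 = -822; c_{10} = -1897; c_{11} = -3949; c_{12} = -8818; c_{13} = -18768.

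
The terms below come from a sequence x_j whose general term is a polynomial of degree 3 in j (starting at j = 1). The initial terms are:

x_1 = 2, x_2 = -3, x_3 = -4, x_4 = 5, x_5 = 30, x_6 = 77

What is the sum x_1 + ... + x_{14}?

1st diffs: -5, -1, 9, 25, 47.
2nd diffs: 4, 10, 16, 22.
3rd diffs: 6, 6, 6 (constant).
Newton forward-difference form: x_j = 2 + (-5)·C(j-1,1) + 4·C(j-1,2) + 6·C(j-1,3).
Continuing: …, 152, 261, 410, 605, …, x_{14} = 1965.
Summing j = 1..14 (14 terms) gives 7035.

7035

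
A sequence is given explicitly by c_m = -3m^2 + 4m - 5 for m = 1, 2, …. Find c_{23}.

c_{23} = -3·23^2 + 4·23 - 5 = -1500.

-1500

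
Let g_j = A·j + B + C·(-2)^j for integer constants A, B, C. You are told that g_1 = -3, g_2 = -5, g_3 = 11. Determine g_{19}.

At j = 1, 2, 3: A + B - 2C = -3; 2A + B + 4C = -5; 3A + B - 8C = 11.
Subtracting the first from the second: A + 6C = -2.
Subtracting the second from the third: A - 12C = 16.
Solving: C = -1, A = 4, then B = -9.
So g_j = 4·j + (-9) + (-1)·(-2)^j; at j=19 this is 524355.

524355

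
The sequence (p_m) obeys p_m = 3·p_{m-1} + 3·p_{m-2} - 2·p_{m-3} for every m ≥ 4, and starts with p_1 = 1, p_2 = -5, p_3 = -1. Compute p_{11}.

-140657

Applying the relation repeatedly:
p_4 = -20, p_5 = -53, p_6 = -217, p_7 = -770, p_8 = -2855, p_9 = -10441, p_{10} = -38348, p_{11} = -140657.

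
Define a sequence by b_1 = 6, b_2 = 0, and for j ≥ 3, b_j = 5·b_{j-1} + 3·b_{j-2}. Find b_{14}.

Iterate the recurrence:
b_3 = 18; b_4 = 90; b_5 = 504; …; b_{11} = 14579208; b_{12} = 80788950; b_{13} = 447682374; b_{14} = 2480778720.

2480778720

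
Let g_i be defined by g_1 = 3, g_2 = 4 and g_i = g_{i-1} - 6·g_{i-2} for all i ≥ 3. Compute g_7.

Applying the relation repeatedly:
g_3 = -14  g_4 = -38  g_5 = 46  g_6 = 274  g_7 = -2.

-2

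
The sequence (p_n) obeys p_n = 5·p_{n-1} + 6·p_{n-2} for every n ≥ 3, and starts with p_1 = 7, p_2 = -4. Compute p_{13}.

Step forward from the initial values:
p_3 = 22, p_4 = 86, p_5 = 562, …, p_{10} = 4319006, p_{11} = 25914082, p_{12} = 155484446, p_{13} = 932906722.
(Characteristic roots are 6 and -1.)

932906722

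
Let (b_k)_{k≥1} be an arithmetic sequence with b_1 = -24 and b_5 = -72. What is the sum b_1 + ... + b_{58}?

Common difference d = (-72 - (-24)) / (5 - 1) = -12.
b_k = -24 + (k - 1)·(-12).
b_{58} = -708; S = 58·(-24 + (-708))/2 = -21228.

-21228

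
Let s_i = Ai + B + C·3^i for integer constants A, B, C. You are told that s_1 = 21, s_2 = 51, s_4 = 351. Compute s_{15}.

Plug in i = 1, 2, 4: A + B + 3C = 21; 2A + B + 9C = 51; 4A + B + 81C = 351.
Subtracting the first from the second: A + 6C = 30.
Subtracting the second from the third: 2A + 72C = 300.
Solving: C = 4, A = 6, then B = 3.
Hence s_{15} = 6·15 + 3 + 4·14348907 = 57395721.

57395721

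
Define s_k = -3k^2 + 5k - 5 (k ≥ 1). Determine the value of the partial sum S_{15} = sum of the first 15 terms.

Over k = 1..15: Σk = 120, Σk² = 1240.
Total = (-3)·1240 + (5)·120 + (-5)·15 = -3195.

-3195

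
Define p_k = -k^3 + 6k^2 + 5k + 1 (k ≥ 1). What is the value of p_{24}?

-10247

p_{24} = -1·24^3 + 6·24^2 + 5·24 + 1 = -10247.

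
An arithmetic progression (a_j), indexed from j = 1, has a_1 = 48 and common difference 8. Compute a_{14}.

152

a_j = 48 + (j - 1)·8.
a_{14} = 48 + 13·8 = 152.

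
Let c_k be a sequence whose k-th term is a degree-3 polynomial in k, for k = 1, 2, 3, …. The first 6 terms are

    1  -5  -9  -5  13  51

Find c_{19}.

1st diffs: -6, -4, 4, 18, 38.
2nd diffs: 2, 8, 14, 20.
3rd diffs: 6, 6, 6 (constant).
Newton forward-difference form: c_k = 1 + (-6)·C(k-1,1) + 2·C(k-1,2) + 6·C(k-1,3).
At k = 19: k-1 = 18, so c_{19} = 1 - 108 + 306 + 4896 = 5095.

5095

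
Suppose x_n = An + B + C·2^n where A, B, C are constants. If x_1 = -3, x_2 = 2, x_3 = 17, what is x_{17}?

655267

Plug in n = 1, 2, 3: A + B + 2C = -3; 2A + B + 4C = 2; 3A + B + 8C = 17.
Subtracting the first from the second: A + 2C = 5.
Subtracting the second from the third: A + 4C = 15.
Solving: C = 5, A = -5, then B = -8.
Therefore x_{17} = -85 + (-8) + 5·131072 = 655267.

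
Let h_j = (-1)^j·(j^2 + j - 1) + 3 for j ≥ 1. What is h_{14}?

(-1)^14 = 1; j^2 + j - 1 at j=14 is 209; so h_{14} = 212.

212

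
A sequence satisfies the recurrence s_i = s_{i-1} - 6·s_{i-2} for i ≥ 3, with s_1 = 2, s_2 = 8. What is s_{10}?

3548

s_3 = -4  s_4 = -52  s_5 = -28  s_6 = 284  s_7 = 452  s_8 = -1252  s_9 = -3964  s_{10} = 3548.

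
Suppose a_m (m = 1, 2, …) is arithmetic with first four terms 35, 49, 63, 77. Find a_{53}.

763

Common difference d = 14.
a_m = 35 + (m - 1)·14.
a_{53} = 35 + 52·14 = 763.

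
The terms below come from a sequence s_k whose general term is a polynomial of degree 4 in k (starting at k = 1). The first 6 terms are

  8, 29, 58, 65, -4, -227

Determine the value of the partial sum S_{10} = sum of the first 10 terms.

1st diffs: 21, 29, 7, -69, -223.
2nd diffs: 8, -22, -76, -154.
3rd diffs: -30, -54, -78.
4th diffs: -24, -24 (constant).
Newton forward-difference form: s_k = 8 + 21·C(k-1,1) + 8·C(k-1,2) + (-30)·C(k-1,3) + (-24)·C(k-1,4).
Continuing: -706, -1567, -2960, -5059.
Summing k = 1..10 (10 terms) gives -10363.

-10363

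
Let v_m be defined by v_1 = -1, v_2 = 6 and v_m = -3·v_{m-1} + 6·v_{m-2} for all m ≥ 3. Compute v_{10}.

749412

Iterate the recurrence:
v_3 = -24;  v_4 = 108;  v_5 = -468;  v_6 = 2052;  v_7 = -8964;  v_8 = 39204;  v_9 = -171396;  v_{10} = 749412.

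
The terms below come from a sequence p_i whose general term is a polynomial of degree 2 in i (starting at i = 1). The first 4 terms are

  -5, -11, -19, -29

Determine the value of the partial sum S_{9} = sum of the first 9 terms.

1st diffs: -6, -8, -10.
2nd diffs: -2, -2 (constant).
Newton forward-difference form: p_i = -5 + (-6)·C(i-1,1) + (-2)·C(i-1,2).
Continuing: …, -41, -55, -71, -89, …, p_9 = -109.
Summing i = 1..9 (9 terms) gives -429.

-429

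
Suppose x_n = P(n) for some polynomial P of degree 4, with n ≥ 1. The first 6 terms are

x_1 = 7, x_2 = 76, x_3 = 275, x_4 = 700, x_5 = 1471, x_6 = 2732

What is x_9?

1st diffs: 69, 199, 425, 771, 1261.
2nd diffs: 130, 226, 346, 490.
3rd diffs: 96, 120, 144.
4th diffs: 24, 24 (constant).
Newton forward-difference form: x_n = 7 + 69·C(n-1,1) + 130·C(n-1,2) + 96·C(n-1,3) + 24·C(n-1,4).
At n = 9: n-1 = 8, so x_9 = 7 + 552 + 3640 + 5376 + 1680 = 11255.

11255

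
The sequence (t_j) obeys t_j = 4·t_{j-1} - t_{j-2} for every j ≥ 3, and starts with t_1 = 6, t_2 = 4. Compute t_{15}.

Compute successive terms:
t_3 = 10; t_4 = 36; t_5 = 134; …; t_{12} = 1350980; t_{13} = 5041926; t_{14} = 18816724; t_{15} = 70224970.

70224970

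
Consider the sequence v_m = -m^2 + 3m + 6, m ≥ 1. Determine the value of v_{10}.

-64

v_{10} = -1·10^2 + 3·10 + 6 = -64.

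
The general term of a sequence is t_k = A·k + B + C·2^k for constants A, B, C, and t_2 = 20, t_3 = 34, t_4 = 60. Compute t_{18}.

786472

At k = 2, 3, 4: 2A + B + 4C = 20; 3A + B + 8C = 34; 4A + B + 16C = 60.
Subtracting the first from the second: A + 4C = 14.
Subtracting the second from the third: A + 8C = 26.
Solving: C = 3, A = 2, then B = 4.
Hence t_{18} = 2·18 + 4 + 3·262144 = 786472.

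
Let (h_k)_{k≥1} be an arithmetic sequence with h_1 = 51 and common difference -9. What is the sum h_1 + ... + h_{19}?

-570

h_k = 51 + (k - 1)·(-9).
h_{19} = -111; S = 19·(51 + (-111))/2 = -570.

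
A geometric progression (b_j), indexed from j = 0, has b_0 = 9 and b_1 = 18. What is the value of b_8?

2304

Common ratio r = 2.
b_j = 9·2^(j-0).
b_8 = 9·2^8 = 2304.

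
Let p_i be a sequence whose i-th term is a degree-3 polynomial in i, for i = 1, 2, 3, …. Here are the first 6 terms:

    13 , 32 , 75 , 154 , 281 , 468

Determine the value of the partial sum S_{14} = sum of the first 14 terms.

1st diffs: 19, 43, 79, 127, 187.
2nd diffs: 24, 36, 48, 60.
3rd diffs: 12, 12, 12 (constant).
So p_i = 2i^3 + 5i + 6.
Continuing: …, 727, 1070, 1509, 2056, …, p_{14} = 5564.
Summing i = 1..14 (14 terms) gives 22659.

22659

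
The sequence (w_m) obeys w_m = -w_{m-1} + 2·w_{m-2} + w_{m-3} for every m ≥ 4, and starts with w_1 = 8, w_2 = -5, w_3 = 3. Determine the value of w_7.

20

Compute successive terms:
w_4 = -5  w_5 = 6  w_6 = -13  w_7 = 20.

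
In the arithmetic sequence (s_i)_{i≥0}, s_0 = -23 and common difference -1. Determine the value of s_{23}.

-46

s_i = -23 + (i - 0)·(-1).
s_{23} = -23 + 23·(-1) = -46.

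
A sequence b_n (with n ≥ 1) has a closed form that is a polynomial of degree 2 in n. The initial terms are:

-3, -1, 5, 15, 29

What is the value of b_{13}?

1st diffs: 2, 6, 10, 14.
2nd diffs: 4, 4, 4 (constant).
Newton forward-difference form: b_n = -3 + 2·C(n-1,1) + 4·C(n-1,2).
At n = 13: n-1 = 12, so b_{13} = -3 + 24 + 264 = 285.

285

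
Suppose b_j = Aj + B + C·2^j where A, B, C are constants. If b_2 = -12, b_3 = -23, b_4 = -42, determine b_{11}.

-4127

Plug in j = 2, 3, 4: 2A + B + 4C = -12; 3A + B + 8C = -23; 4A + B + 16C = -42.
Subtracting the first from the second: A + 4C = -11.
Subtracting the second from the third: A + 8C = -19.
Solving: C = -2, A = -3, then B = 2.
Therefore b_{11} = -33 + 2 + (-2)·2048 = -4127.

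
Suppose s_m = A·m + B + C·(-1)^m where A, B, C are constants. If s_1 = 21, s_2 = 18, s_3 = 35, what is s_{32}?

Write the equations: A + B - C = 21; 2A + B + C = 18; 3A + B - C = 35.
Subtracting the first from the second: A + 2C = -3.
Subtracting the second from the third: A - 2C = 17.
Solving: C = -5, A = 7, then B = 9.
So s_m = 7·m + 9 + (-5)·(-1)^m; at m=32 this is 228.

228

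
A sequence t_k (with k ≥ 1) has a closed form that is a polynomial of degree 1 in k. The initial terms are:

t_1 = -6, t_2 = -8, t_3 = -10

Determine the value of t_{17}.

1st diffs: -2, -2 (constant).
So t_k = -2k - 4.
Evaluating at k = 17 gives t_{17} = -38.

-38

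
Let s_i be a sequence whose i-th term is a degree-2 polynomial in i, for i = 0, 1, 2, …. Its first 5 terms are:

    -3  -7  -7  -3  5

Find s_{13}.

1st diffs: -4, 0, 4, 8.
2nd diffs: 4, 4, 4 (constant).
So s_i = 2i^2 - 6i - 3.
Evaluating at i = 13 gives s_{13} = 257.

257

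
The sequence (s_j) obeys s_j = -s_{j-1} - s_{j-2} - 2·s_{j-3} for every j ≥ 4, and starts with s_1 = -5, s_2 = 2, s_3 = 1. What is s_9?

s_4 = 7; s_5 = -12; s_6 = 3; s_7 = -5; s_8 = 26; s_9 = -27.

-27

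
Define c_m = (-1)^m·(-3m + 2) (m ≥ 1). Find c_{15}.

(-1)^15 = -1; -3m + 2 at m=15 is -43; so c_{15} = 43.

43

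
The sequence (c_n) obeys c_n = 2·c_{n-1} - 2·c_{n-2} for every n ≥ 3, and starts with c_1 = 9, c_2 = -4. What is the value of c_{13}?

Applying the relation repeatedly:
c_3 = -26; c_4 = -44; c_5 = -36; …; c_{10} = -64; c_{11} = -416; c_{12} = -704; c_{13} = -576.

-576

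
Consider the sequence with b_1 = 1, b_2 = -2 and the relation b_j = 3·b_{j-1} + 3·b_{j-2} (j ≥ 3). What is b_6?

Iterate the recurrence:
b_3 = -3, b_4 = -15, b_5 = -54, b_6 = -207.

-207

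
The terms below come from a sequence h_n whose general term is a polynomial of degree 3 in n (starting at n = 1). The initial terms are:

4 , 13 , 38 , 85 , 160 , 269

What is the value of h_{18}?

6413

1st diffs: 9, 25, 47, 75, 109.
2nd diffs: 16, 22, 28, 34.
3rd diffs: 6, 6, 6 (constant).
Newton forward-difference form: h_n = 4 + 9·C(n-1,1) + 16·C(n-1,2) + 6·C(n-1,3).
At n = 18: n-1 = 17, so h_{18} = 4 + 153 + 2176 + 4080 = 6413.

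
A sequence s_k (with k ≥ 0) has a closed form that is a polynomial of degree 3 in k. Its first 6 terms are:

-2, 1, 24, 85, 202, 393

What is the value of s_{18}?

17800

1st diffs: 3, 23, 61, 117, 191.
2nd diffs: 20, 38, 56, 74.
3rd diffs: 18, 18, 18 (constant).
Newton forward-difference form: s_k = -2 + 3·C(k,1) + 20·C(k,2) + 18·C(k,3).
At k = 18: k = 18, so s_{18} = -2 + 54 + 3060 + 14688 = 17800.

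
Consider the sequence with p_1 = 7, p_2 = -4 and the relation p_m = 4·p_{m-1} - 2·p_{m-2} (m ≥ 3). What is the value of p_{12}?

Compute successive terms:
p_3 = -30;  p_4 = -112;  p_5 = -388;  p_6 = -1328;  p_7 = -4536;  p_8 = -15488;  p_9 = -52880;  p_{10} = -180544;  p_{11} = -616416;  p_{12} = -2104576.

-2104576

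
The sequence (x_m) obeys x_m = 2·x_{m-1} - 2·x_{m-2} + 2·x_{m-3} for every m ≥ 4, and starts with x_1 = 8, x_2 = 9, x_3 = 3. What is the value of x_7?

Compute successive terms:
x_4 = 4;  x_5 = 20;  x_6 = 38;  x_7 = 44.

44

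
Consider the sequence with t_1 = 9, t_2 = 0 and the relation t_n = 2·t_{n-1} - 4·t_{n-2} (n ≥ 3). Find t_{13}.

Step forward from the initial values:
t_3 = -36  t_4 = -72  t_5 = 0  …  t_{10} = -4608  t_{11} = 0  t_{12} = 18432  t_{13} = 36864.

36864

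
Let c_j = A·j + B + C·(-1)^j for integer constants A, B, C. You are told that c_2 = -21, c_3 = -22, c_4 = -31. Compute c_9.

-52

The three given values yield: 2A + B + C = -21; 3A + B - C = -22; 4A + B + C = -31.
Subtracting the first from the second: A - 2C = -1.
Subtracting the second from the third: A + 2C = -9.
Solving: C = -2, A = -5, then B = -9.
Hence c_9 = -5·9 + (-9) + (-2)·(-1) = -52.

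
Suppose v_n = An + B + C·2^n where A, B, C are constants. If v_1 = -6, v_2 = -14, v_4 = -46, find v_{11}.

Write the equations: A + B + 2C = -6; 2A + B + 4C = -14; 4A + B + 16C = -46.
Subtracting the first from the second: A + 2C = -8.
Subtracting the second from the third: 2A + 12C = -32.
Solving: C = -2, A = -4, then B = 2.
Hence v_{11} = -4·11 + 2 + (-2)·2048 = -4138.

-4138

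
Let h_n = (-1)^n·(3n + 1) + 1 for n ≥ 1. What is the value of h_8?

26

(-1)^8 = 1; 3n + 1 at n=8 is 25; so h_8 = 26.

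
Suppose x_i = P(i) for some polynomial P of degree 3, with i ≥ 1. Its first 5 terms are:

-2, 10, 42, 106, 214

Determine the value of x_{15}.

1st diffs: 12, 32, 64, 108.
2nd diffs: 20, 32, 44.
3rd diffs: 12, 12 (constant).
Newton forward-difference form: x_i = -2 + 12·C(i-1,1) + 20·C(i-1,2) + 12·C(i-1,3).
At i = 15: i-1 = 14, so x_{15} = -2 + 168 + 1820 + 4368 = 6354.

6354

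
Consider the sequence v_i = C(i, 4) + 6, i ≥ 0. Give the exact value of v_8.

C(8, 4) = 70, so v_8 = 76.

76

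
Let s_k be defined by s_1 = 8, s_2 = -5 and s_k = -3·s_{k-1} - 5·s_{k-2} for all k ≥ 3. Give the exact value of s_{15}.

655175

Applying the relation repeatedly:
s_3 = -25; s_4 = 100; s_5 = -175; …; s_{12} = 61225; s_{13} = -65800; s_{14} = -108725; s_{15} = 655175.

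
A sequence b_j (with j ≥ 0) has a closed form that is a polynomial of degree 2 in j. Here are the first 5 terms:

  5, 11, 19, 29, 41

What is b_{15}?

305

1st diffs: 6, 8, 10, 12.
2nd diffs: 2, 2, 2 (constant).
So b_j = j^2 + 5j + 5.
Evaluating at j = 15 gives b_{15} = 305.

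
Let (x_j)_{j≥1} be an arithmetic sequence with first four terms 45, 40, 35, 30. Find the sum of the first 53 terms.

-4505

Common difference d = -5.
x_j = 45 + (j - 1)·(-5).
x_{53} = -215; S = 53·(45 + (-215))/2 = -4505.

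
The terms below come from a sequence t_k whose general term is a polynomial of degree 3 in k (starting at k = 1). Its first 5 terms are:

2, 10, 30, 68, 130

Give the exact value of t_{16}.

4112

1st diffs: 8, 20, 38, 62.
2nd diffs: 12, 18, 24.
3rd diffs: 6, 6 (constant).
Newton forward-difference form: t_k = 2 + 8·C(k-1,1) + 12·C(k-1,2) + 6·C(k-1,3).
At k = 16: k-1 = 15, so t_{16} = 2 + 120 + 1260 + 2730 = 4112.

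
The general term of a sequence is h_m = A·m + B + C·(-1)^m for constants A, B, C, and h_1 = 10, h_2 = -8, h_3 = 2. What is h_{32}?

-128

Write the equations: A + B - C = 10; 2A + B + C = -8; 3A + B - C = 2.
Subtracting the first from the second: A + 2C = -18.
Subtracting the second from the third: A - 2C = 10.
Solving: C = -7, A = -4, then B = 7.
Therefore h_{32} = -128 + 7 + (-7)·1 = -128.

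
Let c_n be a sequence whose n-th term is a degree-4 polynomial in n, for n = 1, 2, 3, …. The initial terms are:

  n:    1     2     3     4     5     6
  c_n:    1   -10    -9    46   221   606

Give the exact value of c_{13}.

1st diffs: -11, 1, 55, 175, 385.
2nd diffs: 12, 54, 120, 210.
3rd diffs: 42, 66, 90.
4th diffs: 24, 24 (constant).
Newton forward-difference form: c_n = 1 + (-11)·C(n-1,1) + 12·C(n-1,2) + 42·C(n-1,3) + 24·C(n-1,4).
At n = 13: n-1 = 12, so c_{13} = 1 - 132 + 792 + 9240 + 11880 = 21781.

21781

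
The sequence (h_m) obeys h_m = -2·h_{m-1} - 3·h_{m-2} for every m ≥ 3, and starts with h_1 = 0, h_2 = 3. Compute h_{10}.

219

Iterate the recurrence:
h_3 = -6, h_4 = 3, h_5 = 12, h_6 = -33, h_7 = 30, h_8 = 39, h_9 = -168, h_{10} = 219.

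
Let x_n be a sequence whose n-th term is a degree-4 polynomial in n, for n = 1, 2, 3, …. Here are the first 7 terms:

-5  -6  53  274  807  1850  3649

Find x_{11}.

25005

1st diffs: -1, 59, 221, 533, 1043, 1799.
2nd diffs: 60, 162, 312, 510, 756.
3rd diffs: 102, 150, 198, 246.
4th diffs: 48, 48, 48 (constant).
Newton forward-difference form: x_n = -5 + (-1)·C(n-1,1) + 60·C(n-1,2) + 102·C(n-1,3) + 48·C(n-1,4).
At n = 11: n-1 = 10, so x_{11} = -5 - 10 + 2700 + 12240 + 10080 = 25005.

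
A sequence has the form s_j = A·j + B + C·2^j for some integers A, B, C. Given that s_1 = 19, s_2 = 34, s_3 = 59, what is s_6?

Write the equations: A + B + 2C = 19; 2A + B + 4C = 34; 3A + B + 8C = 59.
Subtracting the first from the second: A + 2C = 15.
Subtracting the second from the third: A + 4C = 25.
Solving: C = 5, A = 5, then B = 4.
Therefore s_6 = 30 + 4 + 5·64 = 354.

354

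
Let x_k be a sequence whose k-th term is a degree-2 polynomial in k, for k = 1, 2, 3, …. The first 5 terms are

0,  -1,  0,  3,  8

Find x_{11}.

1st diffs: -1, 1, 3, 5.
2nd diffs: 2, 2, 2 (constant).
Newton forward-difference form: x_k = (-1)·C(k-1,1) + 2·C(k-1,2).
At k = 11: k-1 = 10, so x_{11} = -10 + 90 = 80.

80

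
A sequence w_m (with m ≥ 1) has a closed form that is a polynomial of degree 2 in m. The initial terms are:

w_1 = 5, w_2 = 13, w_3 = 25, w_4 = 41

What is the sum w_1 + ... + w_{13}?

1st diffs: 8, 12, 16.
2nd diffs: 4, 4 (constant).
So w_m = 2m^2 + 2m + 1.
Continuing: …, 61, 85, 113, 145, …, w_{13} = 365.
Summing m = 1..13 (13 terms) gives 1833.

1833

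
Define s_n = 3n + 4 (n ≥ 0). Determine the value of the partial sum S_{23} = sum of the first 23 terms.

Over n = 0..22: Σn = 253.
Total = (3)·253 + (4)·23 = 851.

851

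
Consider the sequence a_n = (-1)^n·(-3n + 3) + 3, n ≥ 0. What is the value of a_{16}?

(-1)^16 = 1; -3n + 3 at n=16 is -45; so a_{16} = -42.

-42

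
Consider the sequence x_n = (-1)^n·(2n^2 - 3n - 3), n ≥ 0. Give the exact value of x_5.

-32

(-1)^5 = -1; 2n^2 - 3n - 3 at n=5 is 32; so x_5 = -32.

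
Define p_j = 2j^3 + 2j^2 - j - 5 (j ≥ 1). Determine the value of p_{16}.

p_{16} = 2·16^3 + 2·16^2 - 1·16 - 5 = 8683.

8683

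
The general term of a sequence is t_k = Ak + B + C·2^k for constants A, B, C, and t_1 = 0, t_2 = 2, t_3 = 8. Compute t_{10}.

2026

Write the equations: A + B + 2C = 0; 2A + B + 4C = 2; 3A + B + 8C = 8.
Subtracting the first from the second: A + 2C = 2.
Subtracting the second from the third: A + 4C = 6.
Solving: C = 2, A = -2, then B = -2.
Hence t_{10} = -2·10 + (-2) + 2·1024 = 2026.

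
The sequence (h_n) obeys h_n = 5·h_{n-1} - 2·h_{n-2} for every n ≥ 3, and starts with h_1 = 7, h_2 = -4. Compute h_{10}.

-1466074

Iterate the recurrence:
h_3 = -34;  h_4 = -162;  h_5 = -742;  h_6 = -3386;  h_7 = -15446;  h_8 = -70458;  h_9 = -321398;  h_{10} = -1466074.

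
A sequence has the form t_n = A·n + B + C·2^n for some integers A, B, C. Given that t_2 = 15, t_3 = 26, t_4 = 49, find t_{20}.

Plug in n = 2, 3, 4: 2A + B + 4C = 15; 3A + B + 8C = 26; 4A + B + 16C = 49.
Subtracting the first from the second: A + 4C = 11.
Subtracting the second from the third: A + 8C = 23.
Solving: C = 3, A = -1, then B = 5.
So t_n = -1·n + 5 + 3·2^n; at n=20 this is 3145713.

3145713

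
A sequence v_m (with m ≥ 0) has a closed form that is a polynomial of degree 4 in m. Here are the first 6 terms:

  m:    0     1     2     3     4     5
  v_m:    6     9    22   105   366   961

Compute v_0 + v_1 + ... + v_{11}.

1st diffs: 3, 13, 83, 261, 595.
2nd diffs: 10, 70, 178, 334.
3rd diffs: 60, 108, 156.
4th diffs: 48, 48 (constant).
Newton forward-difference form: v_m = 6 + 3·C(m,1) + 10·C(m,2) + 60·C(m,3) + 48·C(m,4).
Continuing: …, 2094, 4017, 7030, 11481, …, v_{11} = 26329.
Summing m = 0..11 (12 terms) gives 70186.

70186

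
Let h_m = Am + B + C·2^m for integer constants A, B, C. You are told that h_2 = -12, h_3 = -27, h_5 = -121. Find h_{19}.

Write the equations: 2A + B + 4C = -12; 3A + B + 8C = -27; 5A + B + 32C = -121.
Subtracting the first from the second: A + 4C = -15.
Subtracting the second from the third: 2A + 24C = -94.
Solving: C = -4, A = 1, then B = 2.
So h_m = 1·m + 2 + (-4)·2^m; at m=19 this is -2097131.

-2097131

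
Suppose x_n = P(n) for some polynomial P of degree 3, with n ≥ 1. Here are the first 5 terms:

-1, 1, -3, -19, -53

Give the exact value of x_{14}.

1st diffs: 2, -4, -16, -34.
2nd diffs: -6, -12, -18.
3rd diffs: -6, -6 (constant).
Newton forward-difference form: x_n = -1 + 2·C(n-1,1) + (-6)·C(n-1,2) + (-6)·C(n-1,3).
At n = 14: n-1 = 13, so x_{14} = -1 + 26 - 468 - 1716 = -2159.

-2159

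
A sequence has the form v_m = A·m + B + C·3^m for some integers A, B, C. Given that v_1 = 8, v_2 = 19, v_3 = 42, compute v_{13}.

1594388

At m = 1, 2, 3: A + B + 3C = 8; 2A + B + 9C = 19; 3A + B + 27C = 42.
Subtracting the first from the second: A + 6C = 11.
Subtracting the second from the third: A + 18C = 23.
Solving: C = 1, A = 5, then B = 0.
Hence v_{13} = 5·13 + 0 + 1·1594323 = 1594388.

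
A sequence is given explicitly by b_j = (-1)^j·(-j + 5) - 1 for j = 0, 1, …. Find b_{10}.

-6

(-1)^10 = 1; -j + 5 at j=10 is -5; so b_{10} = -6.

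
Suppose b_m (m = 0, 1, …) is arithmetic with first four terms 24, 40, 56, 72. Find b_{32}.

536

Common difference d = 16.
b_m = 24 + (m - 0)·16.
b_{32} = 24 + 32·16 = 536.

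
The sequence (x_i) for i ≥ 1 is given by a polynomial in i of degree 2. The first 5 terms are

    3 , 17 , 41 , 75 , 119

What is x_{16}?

1263

1st diffs: 14, 24, 34, 44.
2nd diffs: 10, 10, 10 (constant).
Newton forward-difference form: x_i = 3 + 14·C(i-1,1) + 10·C(i-1,2).
At i = 16: i-1 = 15, so x_{16} = 3 + 210 + 1050 = 1263.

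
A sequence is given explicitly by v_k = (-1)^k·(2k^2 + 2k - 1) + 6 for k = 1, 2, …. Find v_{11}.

(-1)^11 = -1; 2k^2 + 2k - 1 at k=11 is 263; so v_{11} = -257.

-257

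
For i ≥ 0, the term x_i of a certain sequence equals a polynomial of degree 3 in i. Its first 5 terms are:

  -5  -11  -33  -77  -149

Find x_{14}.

-3729

1st diffs: -6, -22, -44, -72.
2nd diffs: -16, -22, -28.
3rd diffs: -6, -6 (constant).
Newton forward-difference form: x_i = -5 + (-6)·C(i,1) + (-16)·C(i,2) + (-6)·C(i,3).
At i = 14: i = 14, so x_{14} = -5 - 84 - 1456 - 2184 = -3729.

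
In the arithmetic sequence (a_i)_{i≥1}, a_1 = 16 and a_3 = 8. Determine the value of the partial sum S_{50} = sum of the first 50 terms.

-4100

Common difference d = (8 - 16) / (3 - 1) = -4.
a_i = 16 + (i - 1)·(-4).
a_{50} = -180; S = 50·(16 + (-180))/2 = -4100.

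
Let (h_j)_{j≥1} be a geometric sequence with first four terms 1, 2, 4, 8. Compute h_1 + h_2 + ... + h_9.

Common ratio r = 2.
h_j = 1·2^(j-1).
S = 1·(2^9 - 1)/(2 - 1) = 1·(512 - 1)/(1) = 511.

511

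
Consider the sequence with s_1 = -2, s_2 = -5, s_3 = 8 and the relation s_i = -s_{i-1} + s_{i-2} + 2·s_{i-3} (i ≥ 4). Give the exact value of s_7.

Applying the relation repeatedly:
s_4 = -17; s_5 = 15; s_6 = -16; s_7 = -3.

-3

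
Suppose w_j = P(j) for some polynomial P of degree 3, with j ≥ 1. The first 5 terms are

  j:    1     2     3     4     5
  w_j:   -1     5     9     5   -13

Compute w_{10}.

1st diffs: 6, 4, -4, -18.
2nd diffs: -2, -8, -14.
3rd diffs: -6, -6 (constant).
So w_j = -j^3 + 5j^2 - 2j - 3.
Evaluating at j = 10 gives w_{10} = -523.

-523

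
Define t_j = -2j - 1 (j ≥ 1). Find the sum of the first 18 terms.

Over j = 1..18: Σj = 171.
Total = (-2)·171 + (-1)·18 = -360.

-360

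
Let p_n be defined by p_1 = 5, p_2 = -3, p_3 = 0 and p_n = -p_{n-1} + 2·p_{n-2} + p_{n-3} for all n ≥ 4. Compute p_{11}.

Iterate the recurrence:
p_4 = -1;  p_5 = -2;  p_6 = 0;  p_7 = -5;  p_8 = 3;  p_9 = -13;  p_{10} = 14;  p_{11} = -37.

-37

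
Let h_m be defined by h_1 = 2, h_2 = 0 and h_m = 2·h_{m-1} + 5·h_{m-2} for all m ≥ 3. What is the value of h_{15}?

Compute successive terms:
h_3 = 10  h_4 = 20  h_5 = 90  …  h_{12} = 486820  h_{13} = 1679690  h_{14} = 5793480  h_{15} = 19985410.

19985410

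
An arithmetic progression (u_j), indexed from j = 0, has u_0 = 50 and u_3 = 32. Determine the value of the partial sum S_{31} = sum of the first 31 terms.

-1240

Common difference d = (32 - 50) / (3 - 0) = -6.
u_j = 50 + (j - 0)·(-6).
u_{30} = -130; S = 31·(50 + (-130))/2 = -1240.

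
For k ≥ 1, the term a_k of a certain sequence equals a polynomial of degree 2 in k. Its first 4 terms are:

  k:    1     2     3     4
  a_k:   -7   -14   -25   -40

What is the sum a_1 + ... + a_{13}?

-1781

1st diffs: -7, -11, -15.
2nd diffs: -4, -4 (constant).
So a_k = -2k^2 - k - 4.
Continuing: …, -59, -82, -109, -140, …, a_{13} = -355.
Summing k = 1..13 (13 terms) gives -1781.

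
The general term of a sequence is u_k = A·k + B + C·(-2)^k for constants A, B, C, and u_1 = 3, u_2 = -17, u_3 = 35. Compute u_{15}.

131123

Plug in k = 1, 2, 3: A + B - 2C = 3; 2A + B + 4C = -17; 3A + B - 8C = 35.
Subtracting the first from the second: A + 6C = -20.
Subtracting the second from the third: A - 12C = 52.
Solving: C = -4, A = 4, then B = -9.
Hence u_{15} = 4·15 + (-9) + (-4)·(-32768) = 131123.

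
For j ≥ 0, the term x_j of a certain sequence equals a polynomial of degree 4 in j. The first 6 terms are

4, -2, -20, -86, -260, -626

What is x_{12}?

-20660

1st diffs: -6, -18, -66, -174, -366.
2nd diffs: -12, -48, -108, -192.
3rd diffs: -36, -60, -84.
4th diffs: -24, -24 (constant).
Newton forward-difference form: x_j = 4 + (-6)·C(j,1) + (-12)·C(j,2) + (-36)·C(j,3) + (-24)·C(j,4).
At j = 12: j = 12, so x_{12} = 4 - 72 - 792 - 7920 - 11880 = -20660.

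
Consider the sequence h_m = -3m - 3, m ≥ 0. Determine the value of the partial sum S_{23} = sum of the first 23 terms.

-828

Over m = 0..22: Σm = 253.
Total = (-3)·253 + (-3)·23 = -828.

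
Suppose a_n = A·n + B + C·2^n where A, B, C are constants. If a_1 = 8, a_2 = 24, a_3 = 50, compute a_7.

The three given values yield: A + B + 2C = 8; 2A + B + 4C = 24; 3A + B + 8C = 50.
Subtracting the first from the second: A + 2C = 16.
Subtracting the second from the third: A + 4C = 26.
Solving: C = 5, A = 6, then B = -8.
Therefore a_7 = 42 + (-8) + 5·128 = 674.

674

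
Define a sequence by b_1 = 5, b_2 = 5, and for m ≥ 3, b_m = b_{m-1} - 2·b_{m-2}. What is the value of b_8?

b_3 = -5;  b_4 = -15;  b_5 = -5;  b_6 = 25;  b_7 = 35;  b_8 = -15.

-15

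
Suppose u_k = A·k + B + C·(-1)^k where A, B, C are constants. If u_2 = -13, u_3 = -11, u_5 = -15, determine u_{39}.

At k = 2, 3, 5: 2A + B + C = -13; 3A + B - C = -11; 5A + B - C = -15.
Subtracting the first from the second: A - 2C = 2.
Subtracting the second from the third: 2A = -4.
Solving: C = -2, A = -2, then B = -7.
So u_k = -2·k + (-7) + (-2)·(-1)^k; at k=39 this is -83.

-83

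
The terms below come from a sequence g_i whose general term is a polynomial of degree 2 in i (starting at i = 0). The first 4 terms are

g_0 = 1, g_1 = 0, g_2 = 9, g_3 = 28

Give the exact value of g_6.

1st diffs: -1, 9, 19.
2nd diffs: 10, 10 (constant).
Newton forward-difference form: g_i = 1 + (-1)·C(i,1) + 10·C(i,2).
At i = 6: i = 6, so g_6 = 1 - 6 + 150 = 145.

145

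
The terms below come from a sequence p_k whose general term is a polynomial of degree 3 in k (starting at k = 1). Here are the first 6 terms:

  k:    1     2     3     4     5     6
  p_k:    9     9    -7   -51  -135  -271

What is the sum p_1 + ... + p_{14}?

-17710

1st diffs: 0, -16, -44, -84, -136.
2nd diffs: -16, -28, -40, -52.
3rd diffs: -12, -12, -12 (constant).
Newton forward-difference form: p_k = 9 + (-16)·C(k-1,2) + (-12)·C(k-1,3).
Continuing: …, -471, -747, -1111, -1575, …, p_{14} = -4671.
Summing k = 1..14 (14 terms) gives -17710.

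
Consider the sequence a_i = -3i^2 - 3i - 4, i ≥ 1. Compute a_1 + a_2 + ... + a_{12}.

Over i = 1..12: Σi = 78, Σi² = 650.
Total = (-3)·650 + (-3)·78 + (-4)·12 = -2232.

-2232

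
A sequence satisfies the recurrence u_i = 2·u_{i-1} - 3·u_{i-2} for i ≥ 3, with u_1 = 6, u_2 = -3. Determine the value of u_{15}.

Applying the relation repeatedly:
u_3 = -24, u_4 = -39, u_5 = -6, …, u_{12} = 1185, u_{13} = 6114, u_{14} = 8673, u_{15} = -996.

-996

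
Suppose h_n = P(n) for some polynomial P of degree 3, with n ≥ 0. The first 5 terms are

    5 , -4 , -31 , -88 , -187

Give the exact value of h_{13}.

-4948

1st diffs: -9, -27, -57, -99.
2nd diffs: -18, -30, -42.
3rd diffs: -12, -12 (constant).
So h_n = -2n^3 - 3n^2 - 4n + 5.
Evaluating at n = 13 gives h_{13} = -4948.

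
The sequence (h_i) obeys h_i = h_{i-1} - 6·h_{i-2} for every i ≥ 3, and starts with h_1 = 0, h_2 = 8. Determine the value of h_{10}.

Iterate the recurrence:
h_3 = 8, h_4 = -40, h_5 = -88, h_6 = 152, h_7 = 680, h_8 = -232, h_9 = -4312, h_{10} = -2920.

-2920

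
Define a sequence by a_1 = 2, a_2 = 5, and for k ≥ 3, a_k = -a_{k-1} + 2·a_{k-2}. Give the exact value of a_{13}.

-4093

Step forward from the initial values:
a_3 = -1, a_4 = 11, a_5 = -13, …, a_{10} = 515, a_{11} = -1021, a_{12} = 2051, a_{13} = -4093.
(Characteristic roots are 1 and -2.)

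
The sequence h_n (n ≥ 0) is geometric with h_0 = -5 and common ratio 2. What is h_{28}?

-1342177280

h_n = (-5)·2^(n-0).
h_{28} = (-5)·2^28 = -1342177280.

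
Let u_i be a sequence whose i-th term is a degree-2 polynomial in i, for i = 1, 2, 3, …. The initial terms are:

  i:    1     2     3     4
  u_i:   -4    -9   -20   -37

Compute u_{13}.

1st diffs: -5, -11, -17.
2nd diffs: -6, -6 (constant).
So u_i = -3i^2 + 4i - 5.
Evaluating at i = 13 gives u_{13} = -460.

-460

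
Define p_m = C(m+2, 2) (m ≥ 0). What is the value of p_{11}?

78

C(13, 2) = 78, so p_{11} = 78.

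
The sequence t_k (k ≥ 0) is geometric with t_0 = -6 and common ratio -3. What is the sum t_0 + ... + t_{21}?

47071589412

t_k = (-6)·(-3)^(k-0).
S = (-6)·((-3)^22 - 1)/(-3 - 1) = (-6)·(31381059609 - 1)/(-4) = 47071589412.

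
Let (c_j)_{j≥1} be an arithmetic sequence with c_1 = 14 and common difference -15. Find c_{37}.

-526

c_j = 14 + (j - 1)·(-15).
c_{37} = 14 + 36·(-15) = -526.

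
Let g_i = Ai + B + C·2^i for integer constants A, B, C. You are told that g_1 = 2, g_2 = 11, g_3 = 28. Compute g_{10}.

The three given values yield: A + B + 2C = 2; 2A + B + 4C = 11; 3A + B + 8C = 28.
Subtracting the first from the second: A + 2C = 9.
Subtracting the second from the third: A + 4C = 17.
Solving: C = 4, A = 1, then B = -7.
Therefore g_{10} = 10 + (-7) + 4·1024 = 4099.

4099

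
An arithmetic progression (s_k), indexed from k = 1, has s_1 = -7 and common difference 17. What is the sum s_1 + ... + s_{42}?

14343

s_k = -7 + (k - 1)·17.
s_{42} = 690; S = 42·(-7 + 690)/2 = 14343.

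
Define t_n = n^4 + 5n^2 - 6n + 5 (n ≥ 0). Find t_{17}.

84869

t_{17} = 1·17^4 + 5·17^2 - 6·17 + 5 = 84869.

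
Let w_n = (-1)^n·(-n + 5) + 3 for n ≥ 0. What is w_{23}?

21

(-1)^23 = -1; -n + 5 at n=23 is -18; so w_{23} = 21.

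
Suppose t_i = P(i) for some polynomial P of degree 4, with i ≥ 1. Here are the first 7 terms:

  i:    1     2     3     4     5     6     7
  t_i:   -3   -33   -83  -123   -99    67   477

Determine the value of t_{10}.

4551

1st diffs: -30, -50, -40, 24, 166, 410.
2nd diffs: -20, 10, 64, 142, 244.
3rd diffs: 30, 54, 78, 102.
4th diffs: 24, 24, 24 (constant).
So t_i = i^4 - 5i^3 - 5i^2 + 5i + 1.
Evaluating at i = 10 gives t_{10} = 4551.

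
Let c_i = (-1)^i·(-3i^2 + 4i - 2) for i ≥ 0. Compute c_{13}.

457

(-1)^13 = -1; -3i^2 + 4i - 2 at i=13 is -457; so c_{13} = 457.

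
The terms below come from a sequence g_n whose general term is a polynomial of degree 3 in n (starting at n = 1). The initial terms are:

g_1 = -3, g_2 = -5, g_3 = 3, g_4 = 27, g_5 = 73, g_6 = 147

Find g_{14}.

2467

1st diffs: -2, 8, 24, 46, 74.
2nd diffs: 10, 16, 22, 28.
3rd diffs: 6, 6, 6 (constant).
Newton forward-difference form: g_n = -3 + (-2)·C(n-1,1) + 10·C(n-1,2) + 6·C(n-1,3).
At n = 14: n-1 = 13, so g_{14} = -3 - 26 + 780 + 1716 = 2467.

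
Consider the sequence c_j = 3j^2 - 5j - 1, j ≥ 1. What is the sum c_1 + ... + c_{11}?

Over j = 1..11: Σj = 66, Σj² = 506.
Total = (3)·506 + (-5)·66 + (-1)·11 = 1177.

1177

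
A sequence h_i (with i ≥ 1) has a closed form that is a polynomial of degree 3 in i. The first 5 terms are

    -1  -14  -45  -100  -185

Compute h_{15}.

-4005

1st diffs: -13, -31, -55, -85.
2nd diffs: -18, -24, -30.
3rd diffs: -6, -6 (constant).
Newton forward-difference form: h_i = -1 + (-13)·C(i-1,1) + (-18)·C(i-1,2) + (-6)·C(i-1,3).
At i = 15: i-1 = 14, so h_{15} = -1 - 182 - 1638 - 2184 = -4005.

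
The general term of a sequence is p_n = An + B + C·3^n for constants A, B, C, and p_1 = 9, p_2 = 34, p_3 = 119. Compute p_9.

Plug in n = 1, 2, 3: A + B + 3C = 9; 2A + B + 9C = 34; 3A + B + 27C = 119.
Subtracting the first from the second: A + 6C = 25.
Subtracting the second from the third: A + 18C = 85.
Solving: C = 5, A = -5, then B = -1.
So p_n = -5·n + (-1) + 5·3^n; at n=9 this is 98369.

98369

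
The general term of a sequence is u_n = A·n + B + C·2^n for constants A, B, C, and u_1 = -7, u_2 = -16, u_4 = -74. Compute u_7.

Plug in n = 1, 2, 4: A + B + 2C = -7; 2A + B + 4C = -16; 4A + B + 16C = -74.
Subtracting the first from the second: A + 2C = -9.
Subtracting the second from the third: 2A + 12C = -58.
Solving: C = -5, A = 1, then B = 2.
Therefore u_7 = 7 + 2 + (-5)·128 = -631.

-631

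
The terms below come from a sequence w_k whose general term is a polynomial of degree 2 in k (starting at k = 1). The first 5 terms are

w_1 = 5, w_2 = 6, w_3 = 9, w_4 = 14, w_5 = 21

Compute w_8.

1st diffs: 1, 3, 5, 7.
2nd diffs: 2, 2, 2 (constant).
So w_k = k^2 - 2k + 6.
Evaluating at k = 8 gives w_8 = 54.

54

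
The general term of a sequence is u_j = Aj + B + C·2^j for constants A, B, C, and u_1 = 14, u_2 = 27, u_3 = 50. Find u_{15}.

163886

At j = 1, 2, 3: A + B + 2C = 14; 2A + B + 4C = 27; 3A + B + 8C = 50.
Subtracting the first from the second: A + 2C = 13.
Subtracting the second from the third: A + 4C = 23.
Solving: C = 5, A = 3, then B = 1.
Hence u_{15} = 3·15 + 1 + 5·32768 = 163886.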